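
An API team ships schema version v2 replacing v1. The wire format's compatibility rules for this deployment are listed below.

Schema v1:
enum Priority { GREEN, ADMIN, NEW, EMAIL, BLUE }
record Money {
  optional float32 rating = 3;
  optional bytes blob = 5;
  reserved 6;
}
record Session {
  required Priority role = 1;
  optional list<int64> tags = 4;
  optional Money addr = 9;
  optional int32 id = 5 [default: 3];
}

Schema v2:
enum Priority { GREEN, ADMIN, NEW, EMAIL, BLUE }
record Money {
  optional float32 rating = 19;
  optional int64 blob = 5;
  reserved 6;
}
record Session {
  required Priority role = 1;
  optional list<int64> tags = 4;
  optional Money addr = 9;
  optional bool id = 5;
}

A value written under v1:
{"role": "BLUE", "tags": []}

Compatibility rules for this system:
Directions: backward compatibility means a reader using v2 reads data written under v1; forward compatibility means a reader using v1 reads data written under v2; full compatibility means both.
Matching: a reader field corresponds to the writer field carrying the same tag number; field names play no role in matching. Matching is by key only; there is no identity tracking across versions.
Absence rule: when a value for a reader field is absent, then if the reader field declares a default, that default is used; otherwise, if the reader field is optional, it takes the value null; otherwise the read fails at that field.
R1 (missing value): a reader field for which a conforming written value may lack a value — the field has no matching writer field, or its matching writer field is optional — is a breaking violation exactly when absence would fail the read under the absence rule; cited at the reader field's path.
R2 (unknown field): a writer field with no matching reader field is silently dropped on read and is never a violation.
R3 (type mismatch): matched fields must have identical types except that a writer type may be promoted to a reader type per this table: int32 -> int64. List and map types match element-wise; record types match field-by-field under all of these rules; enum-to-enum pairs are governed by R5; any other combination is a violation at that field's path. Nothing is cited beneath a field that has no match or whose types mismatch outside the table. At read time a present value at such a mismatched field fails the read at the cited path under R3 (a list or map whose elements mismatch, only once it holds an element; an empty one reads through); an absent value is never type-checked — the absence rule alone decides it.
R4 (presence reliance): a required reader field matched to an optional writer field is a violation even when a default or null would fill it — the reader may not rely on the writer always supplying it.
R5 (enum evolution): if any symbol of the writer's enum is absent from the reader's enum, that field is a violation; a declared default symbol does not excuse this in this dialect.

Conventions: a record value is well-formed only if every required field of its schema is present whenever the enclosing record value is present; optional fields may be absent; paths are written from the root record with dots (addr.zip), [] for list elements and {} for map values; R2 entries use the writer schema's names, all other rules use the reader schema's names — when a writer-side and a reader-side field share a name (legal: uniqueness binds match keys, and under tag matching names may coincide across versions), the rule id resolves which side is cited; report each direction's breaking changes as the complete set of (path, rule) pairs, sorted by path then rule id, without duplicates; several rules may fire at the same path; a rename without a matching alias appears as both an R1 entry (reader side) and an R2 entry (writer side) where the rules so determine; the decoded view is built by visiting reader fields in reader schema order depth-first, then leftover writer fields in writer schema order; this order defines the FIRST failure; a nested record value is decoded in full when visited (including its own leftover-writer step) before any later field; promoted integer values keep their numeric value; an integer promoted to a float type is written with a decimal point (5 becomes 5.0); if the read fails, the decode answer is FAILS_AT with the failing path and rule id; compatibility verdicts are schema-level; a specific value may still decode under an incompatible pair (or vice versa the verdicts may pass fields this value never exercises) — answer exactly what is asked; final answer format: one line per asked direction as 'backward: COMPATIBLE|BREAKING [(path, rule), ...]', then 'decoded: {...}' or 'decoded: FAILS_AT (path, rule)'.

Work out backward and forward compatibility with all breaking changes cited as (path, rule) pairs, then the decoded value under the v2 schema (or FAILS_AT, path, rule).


backward: BREAKING [(addr.blob, R3), (id, R3)]; forward: BREAKING [(addr.blob, R3), (id, R3)]; decoded: {"role": "BLUE", "tags": [], "addr": null, "id": null}

arrows below run writer -> reader for Session
backward pass over Session, reader schema v2, writer schema v1:
  role: paired with writer role (Priority -> Priority; writer required)
  tags: paired with writer tags (list<int64> -> list<int64>; writer optional)
  addr: paired with writer addr (Money -> Money; writer optional)
  id: paired with writer id (int32 -> bool; writer optional)
  addr.rating: no writer-side match
  addr.blob: paired with writer addr.blob (bytes -> int64; writer optional)
  writer addr.rating: unknown to reader
  R3 fires at addr.blob
  R3 fires at id
  => 2 violation(s): backward is BREAKING for Session
forward pass over Session, reader schema v1, writer schema v2:
  role: paired with writer role (Priority -> Priority; writer required)
  tags: paired with writer tags (list<int64> -> list<int64>; writer optional)
  addr: paired with writer addr (Money -> Money; writer optional)
  id: paired with writer id (bool -> int32; writer optional)
  addr.rating: no writer-side match
  addr.blob: paired with writer addr.blob (int64 -> bytes; writer optional)
  writer addr.rating: unknown to reader
  R3 fires at addr.blob
  R3 fires at id
  => 2 violation(s): forward is BREAKING for Session
decoding the Session value with the v2 reader:
  role := "BLUE"
  tags := []
  addr := null (missing; optional => null)
  id := null (missing; optional => null)
  => decoded: {"role": "BLUE", "tags": [], "addr": null, "id": null}


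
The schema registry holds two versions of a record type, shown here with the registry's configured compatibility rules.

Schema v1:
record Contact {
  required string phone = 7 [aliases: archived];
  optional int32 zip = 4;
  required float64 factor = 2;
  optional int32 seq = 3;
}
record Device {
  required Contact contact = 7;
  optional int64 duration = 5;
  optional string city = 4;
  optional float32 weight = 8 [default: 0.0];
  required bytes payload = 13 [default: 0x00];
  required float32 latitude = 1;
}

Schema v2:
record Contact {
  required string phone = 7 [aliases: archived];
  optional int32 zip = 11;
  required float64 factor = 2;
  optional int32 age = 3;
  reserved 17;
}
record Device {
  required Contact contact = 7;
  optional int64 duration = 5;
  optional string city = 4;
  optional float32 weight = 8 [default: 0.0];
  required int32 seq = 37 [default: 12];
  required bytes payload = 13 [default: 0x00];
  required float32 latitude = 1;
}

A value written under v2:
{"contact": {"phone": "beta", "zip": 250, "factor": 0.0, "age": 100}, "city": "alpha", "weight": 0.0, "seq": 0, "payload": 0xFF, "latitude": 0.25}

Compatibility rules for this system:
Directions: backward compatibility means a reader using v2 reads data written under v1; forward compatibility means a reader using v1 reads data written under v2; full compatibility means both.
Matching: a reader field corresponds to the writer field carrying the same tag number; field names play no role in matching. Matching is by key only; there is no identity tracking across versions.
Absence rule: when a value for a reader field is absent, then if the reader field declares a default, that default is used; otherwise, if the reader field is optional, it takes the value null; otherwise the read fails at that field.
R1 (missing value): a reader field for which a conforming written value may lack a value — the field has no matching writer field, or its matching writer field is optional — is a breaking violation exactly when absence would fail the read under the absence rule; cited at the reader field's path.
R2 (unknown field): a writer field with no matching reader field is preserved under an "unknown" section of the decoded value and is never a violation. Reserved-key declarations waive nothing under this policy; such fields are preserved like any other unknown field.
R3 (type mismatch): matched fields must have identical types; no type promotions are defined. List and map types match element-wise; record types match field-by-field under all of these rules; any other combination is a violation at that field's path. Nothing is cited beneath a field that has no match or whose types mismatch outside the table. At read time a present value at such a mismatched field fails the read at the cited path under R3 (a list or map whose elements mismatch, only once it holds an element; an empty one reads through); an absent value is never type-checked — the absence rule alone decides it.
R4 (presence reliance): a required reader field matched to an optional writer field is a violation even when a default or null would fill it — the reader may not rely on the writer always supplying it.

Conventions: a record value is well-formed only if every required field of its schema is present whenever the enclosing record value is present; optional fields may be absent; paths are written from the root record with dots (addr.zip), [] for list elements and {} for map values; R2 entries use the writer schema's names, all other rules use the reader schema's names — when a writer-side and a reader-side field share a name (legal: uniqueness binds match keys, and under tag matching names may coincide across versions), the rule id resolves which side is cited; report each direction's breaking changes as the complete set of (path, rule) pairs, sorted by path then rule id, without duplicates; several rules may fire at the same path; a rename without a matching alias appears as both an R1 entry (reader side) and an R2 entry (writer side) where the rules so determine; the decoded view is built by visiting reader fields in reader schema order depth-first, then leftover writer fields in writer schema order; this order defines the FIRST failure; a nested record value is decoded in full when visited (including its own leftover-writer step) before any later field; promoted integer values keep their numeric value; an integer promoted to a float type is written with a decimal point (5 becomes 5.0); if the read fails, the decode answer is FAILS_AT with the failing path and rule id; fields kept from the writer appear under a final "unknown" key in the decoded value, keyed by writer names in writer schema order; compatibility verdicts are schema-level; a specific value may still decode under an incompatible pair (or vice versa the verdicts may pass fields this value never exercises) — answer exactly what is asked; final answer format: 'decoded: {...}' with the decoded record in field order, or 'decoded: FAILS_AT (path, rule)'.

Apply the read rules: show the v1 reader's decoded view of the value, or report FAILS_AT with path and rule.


decoded: {"contact": {"phone": "beta", "zip": null, "factor": 0.0, "seq": 100, "unknown": {"zip": 250}}, "duration": null, "city": "alpha", "weight": 0.0, "payload": 0xFF, "latitude": 0.25, "unknown": {"seq": 0}}

the writer's type comes first in each Device pair
decoding the Device value with the v1 reader:
  contact.phone := "beta"
  contact.zip := null (not supplied -> null)
  contact.factor := 0.0
  contact.seq := 100 (from writer age)
  writer contact.zip: kept under "unknown"
  duration := null (not supplied -> null)
  city := "alpha"
  weight := 0.0
  payload := 0xFF
  latitude := 0.25
  writer seq: kept under "unknown"
  => decoded: {"contact": {"phone": "beta", "zip": null, "factor": 0.0, "seq": 100, "unknown": {"zip": 250}}, "duration": null, "city": "alpha", "weight": 0.0, "payload": 0xFF, "latitude": 0.25, "unknown": {"seq": 0}}
diffs on Device not affecting the asked answer:
  renamed field seq to age in record Contact -> triggers nothing under the printed rules; the Device answer is the same either way


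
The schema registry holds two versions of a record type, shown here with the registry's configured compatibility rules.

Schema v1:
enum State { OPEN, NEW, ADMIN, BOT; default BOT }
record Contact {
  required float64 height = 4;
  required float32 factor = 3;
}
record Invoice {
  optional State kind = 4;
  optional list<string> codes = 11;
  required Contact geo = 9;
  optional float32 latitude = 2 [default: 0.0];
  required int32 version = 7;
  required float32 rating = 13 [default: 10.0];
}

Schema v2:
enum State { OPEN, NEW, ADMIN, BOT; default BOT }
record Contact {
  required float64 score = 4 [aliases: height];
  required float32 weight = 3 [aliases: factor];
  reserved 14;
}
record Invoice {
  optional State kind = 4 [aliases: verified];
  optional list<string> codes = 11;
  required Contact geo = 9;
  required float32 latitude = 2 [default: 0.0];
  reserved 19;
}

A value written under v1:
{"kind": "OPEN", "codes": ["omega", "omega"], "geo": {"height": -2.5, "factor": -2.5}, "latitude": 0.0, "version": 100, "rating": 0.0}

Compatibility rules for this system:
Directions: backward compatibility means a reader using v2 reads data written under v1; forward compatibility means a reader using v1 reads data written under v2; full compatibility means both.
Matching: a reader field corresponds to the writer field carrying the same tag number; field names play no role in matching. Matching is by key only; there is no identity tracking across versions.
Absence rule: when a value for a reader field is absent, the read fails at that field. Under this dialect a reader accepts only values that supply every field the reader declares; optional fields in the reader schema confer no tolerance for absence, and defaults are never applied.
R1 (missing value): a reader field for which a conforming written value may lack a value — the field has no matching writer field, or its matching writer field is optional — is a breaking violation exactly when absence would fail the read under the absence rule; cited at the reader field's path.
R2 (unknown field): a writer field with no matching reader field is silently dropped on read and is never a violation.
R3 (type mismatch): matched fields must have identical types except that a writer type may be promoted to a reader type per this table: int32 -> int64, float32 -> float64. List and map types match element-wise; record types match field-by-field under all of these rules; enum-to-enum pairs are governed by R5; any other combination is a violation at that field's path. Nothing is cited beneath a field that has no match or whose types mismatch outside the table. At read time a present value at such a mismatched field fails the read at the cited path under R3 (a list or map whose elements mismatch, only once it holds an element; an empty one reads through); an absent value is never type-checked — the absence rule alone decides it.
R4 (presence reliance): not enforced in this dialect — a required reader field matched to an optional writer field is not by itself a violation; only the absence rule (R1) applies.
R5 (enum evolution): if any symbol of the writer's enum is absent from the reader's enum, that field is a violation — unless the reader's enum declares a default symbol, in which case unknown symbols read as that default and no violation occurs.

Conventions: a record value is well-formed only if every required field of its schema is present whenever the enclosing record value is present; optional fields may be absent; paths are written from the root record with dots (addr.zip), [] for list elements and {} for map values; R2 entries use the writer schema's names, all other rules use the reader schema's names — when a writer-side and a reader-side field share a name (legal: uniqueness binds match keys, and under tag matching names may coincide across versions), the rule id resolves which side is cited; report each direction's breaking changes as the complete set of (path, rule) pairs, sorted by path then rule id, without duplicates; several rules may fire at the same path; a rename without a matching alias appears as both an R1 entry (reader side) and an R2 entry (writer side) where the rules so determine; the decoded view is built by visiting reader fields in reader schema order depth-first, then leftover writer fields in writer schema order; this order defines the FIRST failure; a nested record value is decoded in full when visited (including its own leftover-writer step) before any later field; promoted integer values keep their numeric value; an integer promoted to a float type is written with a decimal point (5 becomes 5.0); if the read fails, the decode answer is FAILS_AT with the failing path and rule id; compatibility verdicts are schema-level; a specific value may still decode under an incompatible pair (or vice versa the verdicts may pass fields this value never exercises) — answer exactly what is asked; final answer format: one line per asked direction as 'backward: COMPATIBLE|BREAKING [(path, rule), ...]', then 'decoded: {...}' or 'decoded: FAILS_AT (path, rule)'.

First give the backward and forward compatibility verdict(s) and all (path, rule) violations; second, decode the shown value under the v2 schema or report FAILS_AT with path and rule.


in Invoice below, arrows point writer -> reader
backward analysis of Invoice with v2 as reader and v1 as writer:
  kind <- kind (State -> State, writer optional)
  codes <- codes (list<string> -> list<string>, writer optional)
  geo <- geo (Contact -> Contact, writer required)
  latitude <- latitude (float32 -> float32, writer optional)
  writer version: unknown to reader
  writer rating: unknown to reader
  geo.score <- geo.height (float64 -> float64, writer required)
  geo.weight <- geo.factor (float32 -> float32, writer required)
  rule R1 violated at codes
  rule R1 violated at kind
  rule R1 violated at latitude
  backward on Invoice therefore BREAKING (3)
forward analysis of Invoice with v1 as reader and v2 as writer:
  kind <- kind (State -> State, writer optional)
  codes <- codes (list<string> -> list<string>, writer optional)
  geo <- geo (Contact -> Contact, writer required)
  latitude <- latitude (float32 -> float32, writer required)
  version has no writer counterpart
  rating has no writer counterpart
  geo.height <- geo.score (float64 -> float64, writer required)
  geo.factor <- geo.weight (float32 -> float32, writer required)
  rule R1 violated at codes
  rule R1 violated at kind
  rule R1 violated at rating
  rule R1 violated at version
  forward on Invoice therefore BREAKING (4)
decoding the Invoice value with the v2 reader:
  kind := "OPEN"
  codes := ["omega", "omega"]
  geo.score := -2.5 (from writer height)
  geo.weight := -2.5 (from writer factor)
  latitude := 0.0
  writer version: no reader field; dropped
  writer rating: no reader field; dropped
  => decoded: {"kind": "OPEN", "codes": ["omega", "omega"], "geo": {"score": -2.5, "weight": -2.5}, "latitude": 0.0}

backward: BREAKING [(codes, R1), (kind, R1), (latitude, R1)]; forward: BREAKING [(codes, R1), (kind, R1), (rating, R1), (version, R1)]; decoded: {"kind": "OPEN", "codes": ["omega", "omega"], "geo": {"score": -2.5, "weight": -2.5}, "latitude": 0.0}


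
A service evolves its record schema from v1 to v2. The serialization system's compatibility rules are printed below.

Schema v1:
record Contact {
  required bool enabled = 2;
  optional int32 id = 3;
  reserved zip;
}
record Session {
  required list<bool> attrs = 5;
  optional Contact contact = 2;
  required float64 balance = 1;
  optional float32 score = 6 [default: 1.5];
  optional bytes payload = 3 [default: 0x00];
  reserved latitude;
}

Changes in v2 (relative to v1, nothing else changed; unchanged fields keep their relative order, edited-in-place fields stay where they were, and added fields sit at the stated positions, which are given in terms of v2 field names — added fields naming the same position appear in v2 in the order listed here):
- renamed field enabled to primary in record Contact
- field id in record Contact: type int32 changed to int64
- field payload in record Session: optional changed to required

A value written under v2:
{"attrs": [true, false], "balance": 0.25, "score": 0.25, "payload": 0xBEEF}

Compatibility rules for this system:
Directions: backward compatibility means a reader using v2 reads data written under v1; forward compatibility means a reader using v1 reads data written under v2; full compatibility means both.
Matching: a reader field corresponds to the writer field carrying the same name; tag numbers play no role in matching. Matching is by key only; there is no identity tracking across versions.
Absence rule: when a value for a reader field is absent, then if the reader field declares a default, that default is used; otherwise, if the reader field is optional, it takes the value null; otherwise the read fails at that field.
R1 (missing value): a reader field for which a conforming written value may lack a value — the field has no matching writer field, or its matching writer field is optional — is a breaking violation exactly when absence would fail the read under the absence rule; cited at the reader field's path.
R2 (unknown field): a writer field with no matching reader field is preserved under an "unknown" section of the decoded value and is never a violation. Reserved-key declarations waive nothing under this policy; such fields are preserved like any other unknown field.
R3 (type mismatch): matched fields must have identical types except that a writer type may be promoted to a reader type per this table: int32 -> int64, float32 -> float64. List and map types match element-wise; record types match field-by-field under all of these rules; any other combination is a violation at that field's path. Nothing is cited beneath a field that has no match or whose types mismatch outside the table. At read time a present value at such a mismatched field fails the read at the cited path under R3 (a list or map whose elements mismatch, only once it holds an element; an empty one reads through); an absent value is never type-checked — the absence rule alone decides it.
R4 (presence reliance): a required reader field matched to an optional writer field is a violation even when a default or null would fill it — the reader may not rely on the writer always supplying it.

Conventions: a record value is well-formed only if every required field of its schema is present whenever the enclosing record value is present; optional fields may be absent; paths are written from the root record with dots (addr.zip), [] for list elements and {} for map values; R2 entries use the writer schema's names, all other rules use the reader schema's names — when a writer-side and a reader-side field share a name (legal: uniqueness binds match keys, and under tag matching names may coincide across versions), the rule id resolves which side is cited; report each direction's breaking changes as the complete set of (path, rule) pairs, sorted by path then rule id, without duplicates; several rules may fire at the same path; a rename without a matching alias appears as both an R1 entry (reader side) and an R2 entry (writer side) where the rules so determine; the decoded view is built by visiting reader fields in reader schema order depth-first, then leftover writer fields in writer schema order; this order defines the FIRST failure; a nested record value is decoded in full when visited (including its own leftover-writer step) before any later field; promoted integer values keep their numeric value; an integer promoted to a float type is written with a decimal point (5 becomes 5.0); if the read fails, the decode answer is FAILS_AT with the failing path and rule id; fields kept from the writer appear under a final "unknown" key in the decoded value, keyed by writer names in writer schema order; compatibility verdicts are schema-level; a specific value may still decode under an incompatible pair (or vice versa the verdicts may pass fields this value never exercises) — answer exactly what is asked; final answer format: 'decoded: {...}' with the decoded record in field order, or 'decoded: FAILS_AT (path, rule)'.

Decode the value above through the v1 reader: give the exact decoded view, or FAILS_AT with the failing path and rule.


decoded: {"attrs": [true, false], "contact": null, "balance": 0.25, "score": 0.25, "payload": 0xBEEF}

the writer's type comes first in each Session pair
migrating the Session value to v1:
  attrs := [true, false]
  contact := null (missing; optional => null)
  balance := 0.25
  score := 0.25
  payload := 0xBEEF
  => decoded: {"attrs": [true, false], "contact": null, "balance": 0.25, "score": 0.25, "payload": 0xBEEF}
remaining Session differences; none change what is asked:
  renamed field enabled to primary in record Contact -> changes Session's schema-level verdicts only — the decode of this value is the same
  field id in record Contact: type int32 changed to int64 -> changes Session's schema-level verdicts only — the decode of this value is the same
  field payload in record Session: optional changed to required -> changes Session's schema-level verdicts only — the decode of this value is the same


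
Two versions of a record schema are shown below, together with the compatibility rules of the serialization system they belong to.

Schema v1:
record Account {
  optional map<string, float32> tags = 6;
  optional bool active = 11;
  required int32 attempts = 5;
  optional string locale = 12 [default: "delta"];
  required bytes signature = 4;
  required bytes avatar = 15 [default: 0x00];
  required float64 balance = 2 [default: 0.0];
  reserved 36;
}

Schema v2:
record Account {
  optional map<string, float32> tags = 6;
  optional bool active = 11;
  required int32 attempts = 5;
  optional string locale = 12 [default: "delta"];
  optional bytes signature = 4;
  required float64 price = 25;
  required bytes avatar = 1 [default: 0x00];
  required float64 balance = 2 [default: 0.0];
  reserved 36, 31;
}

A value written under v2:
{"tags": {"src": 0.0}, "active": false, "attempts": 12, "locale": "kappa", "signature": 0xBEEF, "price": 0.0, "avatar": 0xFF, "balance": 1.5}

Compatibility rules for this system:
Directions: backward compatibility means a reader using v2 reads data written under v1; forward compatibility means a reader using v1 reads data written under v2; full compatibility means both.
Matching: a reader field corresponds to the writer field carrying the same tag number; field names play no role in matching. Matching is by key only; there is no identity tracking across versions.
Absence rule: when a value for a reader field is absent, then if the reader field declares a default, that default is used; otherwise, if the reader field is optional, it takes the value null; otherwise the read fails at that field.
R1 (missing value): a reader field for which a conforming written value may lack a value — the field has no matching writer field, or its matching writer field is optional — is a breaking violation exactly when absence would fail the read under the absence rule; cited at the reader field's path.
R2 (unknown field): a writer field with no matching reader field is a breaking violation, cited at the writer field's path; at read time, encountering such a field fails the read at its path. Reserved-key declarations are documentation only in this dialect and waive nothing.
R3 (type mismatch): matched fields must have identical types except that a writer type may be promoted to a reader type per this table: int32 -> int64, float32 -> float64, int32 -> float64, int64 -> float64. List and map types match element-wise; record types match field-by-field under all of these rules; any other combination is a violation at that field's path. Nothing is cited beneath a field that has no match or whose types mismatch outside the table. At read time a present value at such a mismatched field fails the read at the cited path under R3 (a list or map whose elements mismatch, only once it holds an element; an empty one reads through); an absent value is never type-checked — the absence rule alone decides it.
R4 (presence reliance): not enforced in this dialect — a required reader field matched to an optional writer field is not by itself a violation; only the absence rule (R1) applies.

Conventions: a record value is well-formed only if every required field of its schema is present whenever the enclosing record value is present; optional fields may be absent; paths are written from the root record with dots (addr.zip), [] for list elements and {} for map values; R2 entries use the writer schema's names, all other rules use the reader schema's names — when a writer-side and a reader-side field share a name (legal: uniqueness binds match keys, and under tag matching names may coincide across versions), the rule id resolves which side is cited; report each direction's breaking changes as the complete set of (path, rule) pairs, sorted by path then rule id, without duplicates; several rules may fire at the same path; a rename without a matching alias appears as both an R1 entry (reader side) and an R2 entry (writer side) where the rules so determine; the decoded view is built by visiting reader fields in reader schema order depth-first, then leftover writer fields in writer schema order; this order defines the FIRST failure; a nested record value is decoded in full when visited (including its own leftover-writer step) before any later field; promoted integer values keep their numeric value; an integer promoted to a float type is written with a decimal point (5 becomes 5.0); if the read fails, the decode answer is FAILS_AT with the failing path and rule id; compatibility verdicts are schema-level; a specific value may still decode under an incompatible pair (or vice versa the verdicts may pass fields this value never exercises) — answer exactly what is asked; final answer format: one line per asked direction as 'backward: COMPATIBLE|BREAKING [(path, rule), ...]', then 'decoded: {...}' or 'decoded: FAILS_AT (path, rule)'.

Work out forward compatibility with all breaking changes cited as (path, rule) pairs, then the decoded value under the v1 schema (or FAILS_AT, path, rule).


forward: BREAKING [(avatar, R2), (price, R2), (signature, R1)]; decoded: FAILS_AT (price, R2)

arrows below run writer -> reader for Account
checking forward for Account: reader v1 against writer v2:
  tags: map<string, float32> -> map<string, float32>, writer optional; from tags
  active: bool -> bool, writer optional; from active
  attempts: int32 -> int32, writer required; from attempts
  locale: string -> string, writer optional; from locale
  signature: bytes -> bytes, writer optional; from signature
  avatar: no writer match
  balance: float64 -> float64, writer required; from balance
  writer price: unknown to reader
  writer avatar: unknown to reader
  R2 fires at avatar
  R2 fires at price
  R1 fires at signature
  => forward: BREAKING (3)
decode walk for Account under reader schema v1:
  tags := {"src": 0.0}
  active := false
  attempts := 12
  locale := "kappa"
  signature := 0xBEEF
  avatar := 0x00 (absent -> default)
  balance := 1.5
  read fails at price under R2 (unknown field)
  => FAILS_AT (price, R2)


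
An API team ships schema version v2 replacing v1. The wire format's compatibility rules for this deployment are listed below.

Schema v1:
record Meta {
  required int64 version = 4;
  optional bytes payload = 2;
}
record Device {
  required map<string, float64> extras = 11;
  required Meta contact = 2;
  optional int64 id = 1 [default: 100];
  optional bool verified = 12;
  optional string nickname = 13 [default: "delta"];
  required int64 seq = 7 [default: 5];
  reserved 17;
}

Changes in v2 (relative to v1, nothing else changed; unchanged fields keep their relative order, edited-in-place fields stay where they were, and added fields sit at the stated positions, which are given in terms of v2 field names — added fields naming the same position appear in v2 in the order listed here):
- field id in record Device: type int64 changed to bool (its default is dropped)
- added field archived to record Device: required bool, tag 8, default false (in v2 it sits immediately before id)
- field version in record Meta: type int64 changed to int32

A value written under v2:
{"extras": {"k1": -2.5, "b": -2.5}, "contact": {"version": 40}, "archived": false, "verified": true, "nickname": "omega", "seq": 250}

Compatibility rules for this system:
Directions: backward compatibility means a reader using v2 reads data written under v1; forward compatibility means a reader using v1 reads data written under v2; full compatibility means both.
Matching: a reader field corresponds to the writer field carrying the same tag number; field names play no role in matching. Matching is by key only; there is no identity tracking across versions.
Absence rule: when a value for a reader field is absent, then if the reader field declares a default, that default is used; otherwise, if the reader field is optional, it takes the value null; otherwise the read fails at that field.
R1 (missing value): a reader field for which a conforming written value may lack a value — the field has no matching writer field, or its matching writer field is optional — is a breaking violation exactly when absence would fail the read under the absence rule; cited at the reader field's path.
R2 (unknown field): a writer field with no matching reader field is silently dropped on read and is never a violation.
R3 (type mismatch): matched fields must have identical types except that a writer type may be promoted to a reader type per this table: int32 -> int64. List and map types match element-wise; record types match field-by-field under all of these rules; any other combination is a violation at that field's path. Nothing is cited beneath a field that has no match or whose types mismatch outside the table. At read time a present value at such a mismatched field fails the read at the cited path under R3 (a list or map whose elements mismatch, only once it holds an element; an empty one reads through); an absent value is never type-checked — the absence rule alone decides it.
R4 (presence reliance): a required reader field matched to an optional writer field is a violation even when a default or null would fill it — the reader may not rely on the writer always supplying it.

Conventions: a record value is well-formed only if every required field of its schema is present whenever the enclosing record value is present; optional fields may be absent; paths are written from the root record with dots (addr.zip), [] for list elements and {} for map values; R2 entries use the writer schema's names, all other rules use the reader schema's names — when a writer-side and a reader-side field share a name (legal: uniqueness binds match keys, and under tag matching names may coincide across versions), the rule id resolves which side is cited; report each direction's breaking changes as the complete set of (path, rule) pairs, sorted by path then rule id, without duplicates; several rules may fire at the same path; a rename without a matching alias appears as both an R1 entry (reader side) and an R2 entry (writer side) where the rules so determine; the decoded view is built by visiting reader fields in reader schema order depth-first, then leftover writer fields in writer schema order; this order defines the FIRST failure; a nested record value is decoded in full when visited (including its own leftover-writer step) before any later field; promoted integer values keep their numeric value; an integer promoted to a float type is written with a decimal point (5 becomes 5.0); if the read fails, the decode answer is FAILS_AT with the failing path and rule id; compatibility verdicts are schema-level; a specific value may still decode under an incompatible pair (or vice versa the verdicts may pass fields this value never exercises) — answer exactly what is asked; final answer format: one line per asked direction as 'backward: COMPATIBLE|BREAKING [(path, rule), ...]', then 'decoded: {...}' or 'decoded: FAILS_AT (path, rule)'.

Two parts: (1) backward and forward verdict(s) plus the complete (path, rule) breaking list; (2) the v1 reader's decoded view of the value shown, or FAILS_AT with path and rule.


in Device below, arrows point writer -> reader
backward on Device — v2 reading data written by v1:
  extras: map<string, float64> -> map<string, float64>, writer required; from extras
  contact: Meta -> Meta, writer required; from contact
  archived: no writer match
  id: int64 -> bool, writer optional; from id
  verified: bool -> bool, writer optional; from verified
  nickname: string -> string, writer optional; from nickname
  seq: int64 -> int64, writer required; from seq
  contact.version: int64 -> int32, writer required; from contact.version
  contact.payload: bytes -> bytes, writer optional; from contact.payload
  R3 fires at contact.version
  R3 fires at id
  backward on Device therefore BREAKING (2)
forward on Device — v1 reading data written by v2:
  extras: map<string, float64> -> map<string, float64>, writer required; from extras
  contact: Meta -> Meta, writer required; from contact
  id: bool -> int64, writer optional; from id
  verified: bool -> bool, writer optional; from verified
  nickname: string -> string, writer optional; from nickname
  seq: int64 -> int64, writer required; from seq
  archived (writer side), unknown to reader
  contact.version: int32 -> int64, writer required; from contact.version
  contact.payload: bytes -> bytes, writer optional; from contact.payload
  R3 fires at id
  forward on Device therefore BREAKING (1)
decoding the Device value with the v1 reader:
  extras := {"k1": -2.5, "b": -2.5}
  contact.version := 40 (int32 -> int64)
  contact.payload := null (not supplied -> null)
  id := 100 (no value, default fills)
  verified := true
  nickname := "omega"
  seq := 250
  writer archived: unmatched, discarded
  => decoded: {"extras": {"k1": -2.5, "b": -2.5}, "contact": {"version": 40, "payload": null}, "id": 100, "verified": true, "nickname": "omega", "seq": 250}

backward: BREAKING [(contact.version, R3), (id, R3)]; forward: BREAKING [(id, R3)]; decoded: {"extras": {"k1": -2.5, "b": -2.5}, "contact": {"version": 40, "payload": null}, "id": 100, "verified": true, "nickname": "omega", "seq": 250}


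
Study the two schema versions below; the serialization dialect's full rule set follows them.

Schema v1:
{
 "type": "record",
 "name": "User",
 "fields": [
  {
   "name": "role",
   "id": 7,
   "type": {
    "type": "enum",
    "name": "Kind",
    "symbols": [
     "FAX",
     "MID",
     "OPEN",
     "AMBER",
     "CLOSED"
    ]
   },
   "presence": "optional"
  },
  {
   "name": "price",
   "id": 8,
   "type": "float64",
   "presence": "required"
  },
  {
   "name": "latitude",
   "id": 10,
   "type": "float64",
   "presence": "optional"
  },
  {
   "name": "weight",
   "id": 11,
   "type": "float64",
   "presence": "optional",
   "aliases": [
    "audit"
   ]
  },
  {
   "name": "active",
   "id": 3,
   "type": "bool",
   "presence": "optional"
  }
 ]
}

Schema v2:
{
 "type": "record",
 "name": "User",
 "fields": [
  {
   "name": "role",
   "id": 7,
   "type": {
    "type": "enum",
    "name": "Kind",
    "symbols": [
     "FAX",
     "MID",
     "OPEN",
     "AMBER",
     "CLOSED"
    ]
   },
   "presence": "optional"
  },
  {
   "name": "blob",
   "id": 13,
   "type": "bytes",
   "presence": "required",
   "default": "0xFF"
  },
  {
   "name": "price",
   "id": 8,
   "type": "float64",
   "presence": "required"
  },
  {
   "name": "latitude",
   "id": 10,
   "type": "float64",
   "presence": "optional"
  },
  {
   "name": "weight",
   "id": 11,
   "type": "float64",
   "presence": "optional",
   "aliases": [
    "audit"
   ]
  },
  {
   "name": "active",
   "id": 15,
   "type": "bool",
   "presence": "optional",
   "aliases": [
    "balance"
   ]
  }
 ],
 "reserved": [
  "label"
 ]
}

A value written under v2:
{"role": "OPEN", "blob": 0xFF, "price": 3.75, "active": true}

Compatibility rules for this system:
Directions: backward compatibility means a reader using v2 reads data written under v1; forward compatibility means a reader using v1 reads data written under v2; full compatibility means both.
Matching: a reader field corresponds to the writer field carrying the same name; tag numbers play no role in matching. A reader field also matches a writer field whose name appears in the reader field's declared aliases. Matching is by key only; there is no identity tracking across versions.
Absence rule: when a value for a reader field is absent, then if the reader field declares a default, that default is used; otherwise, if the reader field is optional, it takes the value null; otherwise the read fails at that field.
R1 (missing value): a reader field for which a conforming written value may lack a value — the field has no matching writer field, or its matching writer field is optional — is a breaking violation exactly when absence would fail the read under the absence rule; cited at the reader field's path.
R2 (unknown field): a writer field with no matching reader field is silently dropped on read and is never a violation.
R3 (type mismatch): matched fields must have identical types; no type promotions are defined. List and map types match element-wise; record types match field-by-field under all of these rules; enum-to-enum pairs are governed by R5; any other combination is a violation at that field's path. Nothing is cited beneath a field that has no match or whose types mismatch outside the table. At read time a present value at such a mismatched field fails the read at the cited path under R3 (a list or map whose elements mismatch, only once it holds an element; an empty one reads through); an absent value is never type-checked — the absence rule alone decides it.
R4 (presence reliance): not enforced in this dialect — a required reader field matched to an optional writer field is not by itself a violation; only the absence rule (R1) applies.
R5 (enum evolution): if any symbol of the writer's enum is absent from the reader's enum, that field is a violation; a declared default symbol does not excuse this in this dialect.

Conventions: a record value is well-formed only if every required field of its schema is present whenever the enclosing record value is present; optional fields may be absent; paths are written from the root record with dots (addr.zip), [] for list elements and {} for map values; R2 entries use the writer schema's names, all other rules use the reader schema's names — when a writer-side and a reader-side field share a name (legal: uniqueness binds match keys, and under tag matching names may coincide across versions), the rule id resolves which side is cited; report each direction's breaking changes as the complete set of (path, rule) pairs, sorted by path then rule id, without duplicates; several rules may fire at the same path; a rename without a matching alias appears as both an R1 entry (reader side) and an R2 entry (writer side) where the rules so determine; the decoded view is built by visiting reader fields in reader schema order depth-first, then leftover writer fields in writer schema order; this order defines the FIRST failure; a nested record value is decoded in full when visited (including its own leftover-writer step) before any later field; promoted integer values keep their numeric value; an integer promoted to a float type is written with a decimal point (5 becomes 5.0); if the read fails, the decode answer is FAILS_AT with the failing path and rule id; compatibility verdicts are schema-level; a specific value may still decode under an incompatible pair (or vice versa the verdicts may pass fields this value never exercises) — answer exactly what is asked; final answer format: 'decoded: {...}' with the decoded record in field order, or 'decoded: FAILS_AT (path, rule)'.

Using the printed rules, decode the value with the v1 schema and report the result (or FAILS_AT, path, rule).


each type pair in User: writer, then reader
decode (reader v1):
  role := "OPEN"
  price := 3.75
  latitude := null (absent, optional -> null)
  weight := null (absent, optional -> null)
  active := true
  writer blob: unknown -> dropped
  => decoded: {"role": "OPEN", "price": 3.75, "latitude": null, "weight": null, "active": true}
diffs on User not affecting the asked answer:
  added field blob to record User: required bytes, tag 13, default 0xFF (in v2 it sits immediately before price) -> fires no rule on User under this dialect and leaves the result unchanged
  field active in record User: tag 3 changed to 15 -> fires no rule on User under this dialect and leaves the result unchanged

decoded: {"role": "OPEN", "price": 3.75, "latitude": null, "weight": null, "active": true}
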